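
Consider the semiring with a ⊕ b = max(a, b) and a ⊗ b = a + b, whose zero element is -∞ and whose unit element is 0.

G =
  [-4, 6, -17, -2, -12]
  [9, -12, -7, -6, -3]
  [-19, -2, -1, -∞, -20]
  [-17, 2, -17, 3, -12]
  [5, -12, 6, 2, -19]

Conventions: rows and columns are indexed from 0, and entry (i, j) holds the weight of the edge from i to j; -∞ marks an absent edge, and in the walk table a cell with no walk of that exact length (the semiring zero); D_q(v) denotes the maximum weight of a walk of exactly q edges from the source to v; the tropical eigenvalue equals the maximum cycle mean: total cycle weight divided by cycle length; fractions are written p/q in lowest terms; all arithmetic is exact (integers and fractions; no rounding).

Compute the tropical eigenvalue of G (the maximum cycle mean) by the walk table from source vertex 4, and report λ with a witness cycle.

q=0: [-∞, -∞, -∞, -∞, 0]
q=1: [5, -12, 6, 2, -19]
q=2: [1, 11, 5, 5, -7]
q=3: [20, 7, 4, 8, 8]
q=4: [16, 26, 14, 18, 8]
q=5: [35, 22, 19, 21, 23]
Optimal cycle mean attained by: cycle 0->1->0, total 6 + 9, length 2.
Answer: λ = 15/2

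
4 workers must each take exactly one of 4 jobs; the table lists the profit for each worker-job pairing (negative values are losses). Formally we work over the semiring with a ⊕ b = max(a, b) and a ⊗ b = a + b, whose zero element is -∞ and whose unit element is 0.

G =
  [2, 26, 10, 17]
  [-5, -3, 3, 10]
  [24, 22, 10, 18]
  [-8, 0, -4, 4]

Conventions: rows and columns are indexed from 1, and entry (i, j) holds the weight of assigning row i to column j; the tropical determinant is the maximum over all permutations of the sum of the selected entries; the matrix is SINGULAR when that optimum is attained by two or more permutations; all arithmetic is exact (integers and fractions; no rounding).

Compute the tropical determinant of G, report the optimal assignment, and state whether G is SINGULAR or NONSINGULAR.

σ = (1, 2, 3, 4): 2 + (-3) + 10 + 4 = 13
σ = (1, 2, 4, 3): 2 + (-3) + 18 + (-4) = 13
σ = (1, 3, 2, 4): 2 + 3 + 22 + 4 = 31
σ = (1, 3, 4, 2): 2 + 3 + 18 + 0 = 23
σ = (1, 4, 2, 3): 2 + 10 + 22 + (-4) = 30
σ = (1, 4, 3, 2): 2 + 10 + 10 + 0 = 22
σ = (2, 1, 3, 4): 26 + (-5) + 10 + 4 = 35
σ = (2, 1, 4, 3): 26 + (-5) + 18 + (-4) = 35
σ = (2, 3, 1, 4): 26 + 3 + 24 + 4 = 57
σ = (2, 3, 4, 1): 26 + 3 + 18 + (-8) = 39
σ = (2, 4, 1, 3): 26 + 10 + 24 + (-4) = 56
σ = (2, 4, 3, 1): 26 + 10 + 10 + (-8) = 38
σ = (3, 1, 2, 4): 10 + (-5) + 22 + 4 = 31
σ = (3, 1, 4, 2): 10 + (-5) + 18 + 0 = 23
σ = (3, 2, 1, 4): 10 + (-3) + 24 + 4 = 35
σ = (3, 2, 4, 1): 10 + (-3) + 18 + (-8) = 17
σ = (3, 4, 1, 2): 10 + 10 + 24 + 0 = 44
σ = (3, 4, 2, 1): 10 + 10 + 22 + (-8) = 34
σ = (4, 1, 2, 3): 17 + (-5) + 22 + (-4) = 30
σ = (4, 1, 3, 2): 17 + (-5) + 10 + 0 = 22
σ = (4, 2, 1, 3): 17 + (-3) + 24 + (-4) = 34
σ = (4, 2, 3, 1): 17 + (-3) + 10 + (-8) = 16
σ = (4, 3, 1, 2): 17 + 3 + 24 + 0 = 44
σ = (4, 3, 2, 1): 17 + 3 + 22 + (-8) = 34
Optimal value attained by: σ = (2, 3, 1, 4).
Answer: det⊕(G) = 57; verdict: NONSINGULAR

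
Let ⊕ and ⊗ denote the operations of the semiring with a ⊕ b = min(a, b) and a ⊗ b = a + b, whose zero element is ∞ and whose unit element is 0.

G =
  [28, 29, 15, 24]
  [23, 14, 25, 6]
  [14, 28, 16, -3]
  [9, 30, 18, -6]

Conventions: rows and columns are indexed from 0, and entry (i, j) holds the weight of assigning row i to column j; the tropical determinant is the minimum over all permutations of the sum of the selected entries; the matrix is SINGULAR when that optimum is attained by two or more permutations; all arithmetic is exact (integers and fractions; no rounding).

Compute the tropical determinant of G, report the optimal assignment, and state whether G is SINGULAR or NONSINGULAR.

σ = (0, 1, 2, 3): 28 + 14 + 16 + (-6) = 52
σ = (0, 1, 3, 2): 28 + 14 + (-3) + 18 = 57
σ = (0, 2, 1, 3): 28 + 25 + 28 + (-6) = 75
σ = (0, 2, 3, 1): 28 + 25 + (-3) + 30 = 80
σ = (0, 3, 1, 2): 28 + 6 + 28 + 18 = 80
σ = (0, 3, 2, 1): 28 + 6 + 16 + 30 = 80
σ = (1, 0, 2, 3): 29 + 23 + 16 + (-6) = 62
σ = (1, 0, 3, 2): 29 + 23 + (-3) + 18 = 67
σ = (1, 2, 0, 3): 29 + 25 + 14 + (-6) = 62
σ = (1, 2, 3, 0): 29 + 25 + (-3) + 9 = 60
σ = (1, 3, 0, 2): 29 + 6 + 14 + 18 = 67
σ = (1, 3, 2, 0): 29 + 6 + 16 + 9 = 60
σ = (2, 0, 1, 3): 15 + 23 + 28 + (-6) = 60
σ = (2, 0, 3, 1): 15 + 23 + (-3) + 30 = 65
σ = (2, 1, 0, 3): 15 + 14 + 14 + (-6) = 37
σ = (2, 1, 3, 0): 15 + 14 + (-3) + 9 = 35
σ = (2, 3, 0, 1): 15 + 6 + 14 + 30 = 65
σ = (2, 3, 1, 0): 15 + 6 + 28 + 9 = 58
σ = (3, 0, 1, 2): 24 + 23 + 28 + 18 = 93
σ = (3, 0, 2, 1): 24 + 23 + 16 + 30 = 93
σ = (3, 1, 0, 2): 24 + 14 + 14 + 18 = 70
σ = (3, 1, 2, 0): 24 + 14 + 16 + 9 = 63
σ = (3, 2, 0, 1): 24 + 25 + 14 + 30 = 93
σ = (3, 2, 1, 0): 24 + 25 + 28 + 9 = 86
Optimal value attained by: σ = (2, 1, 3, 0).
Answer: det⊕(G) = 35; verdict: NONSINGULAR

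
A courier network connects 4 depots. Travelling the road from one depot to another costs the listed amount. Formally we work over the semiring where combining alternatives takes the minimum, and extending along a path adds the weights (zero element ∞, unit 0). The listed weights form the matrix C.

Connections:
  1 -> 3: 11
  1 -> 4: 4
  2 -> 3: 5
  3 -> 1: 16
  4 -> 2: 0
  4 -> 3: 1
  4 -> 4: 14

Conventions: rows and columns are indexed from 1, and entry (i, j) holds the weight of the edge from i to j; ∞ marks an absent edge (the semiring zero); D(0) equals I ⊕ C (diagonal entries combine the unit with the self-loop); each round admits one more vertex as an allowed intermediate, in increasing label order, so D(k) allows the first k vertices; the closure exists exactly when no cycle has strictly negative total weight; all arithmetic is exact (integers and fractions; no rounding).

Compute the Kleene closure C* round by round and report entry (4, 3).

D(0):
  [0, ∞, 11, 4]
  [∞, 0, 5, ∞]
  [16, ∞, 0, ∞]
  [∞, 0, 1, 0]
D(1):
  [0, ∞, 11, 4]
  [∞, 0, 5, ∞]
  [16, ∞, 0, 20]
  [∞, 0, 1, 0]
D(2):
  [0, ∞, 11, 4]
  [∞, 0, 5, ∞]
  [16, ∞, 0, 20]
  [∞, 0, 1, 0]
D(3):
  [0, ∞, 11, 4]
  [21, 0, 5, 25]
  [16, ∞, 0, 20]
  [17, 0, 1, 0]
D(4):
  [0, 4, 5, 4]
  [21, 0, 5, 25]
  [16, 20, 0, 20]
  [17, 0, 1, 0]
Answer: C*[4][3] = 1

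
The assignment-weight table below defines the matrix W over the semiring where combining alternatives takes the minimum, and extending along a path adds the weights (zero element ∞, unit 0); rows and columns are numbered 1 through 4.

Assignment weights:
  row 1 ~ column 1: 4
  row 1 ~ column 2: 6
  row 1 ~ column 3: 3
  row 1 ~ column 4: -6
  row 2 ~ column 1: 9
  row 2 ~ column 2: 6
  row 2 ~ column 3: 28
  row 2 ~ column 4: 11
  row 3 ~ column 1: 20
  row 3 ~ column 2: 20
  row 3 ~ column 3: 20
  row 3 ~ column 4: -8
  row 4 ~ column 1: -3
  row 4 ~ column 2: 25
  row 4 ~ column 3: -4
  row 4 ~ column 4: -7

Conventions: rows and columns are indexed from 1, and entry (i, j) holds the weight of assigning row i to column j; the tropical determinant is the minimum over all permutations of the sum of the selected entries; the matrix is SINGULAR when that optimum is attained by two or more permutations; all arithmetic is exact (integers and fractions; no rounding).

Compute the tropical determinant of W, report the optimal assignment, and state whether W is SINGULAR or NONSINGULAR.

σ = (1, 2, 3, 4): 4 + 6 + 20 + (-7) = 23
σ = (1, 2, 4, 3): 4 + 6 + (-8) + (-4) = -2
σ = (1, 3, 2, 4): 4 + 28 + 20 + (-7) = 45
σ = (1, 3, 4, 2): 4 + 28 + (-8) + 25 = 49
σ = (1, 4, 2, 3): 4 + 11 + 20 + (-4) = 31
σ = (1, 4, 3, 2): 4 + 11 + 20 + 25 = 60
σ = (2, 1, 3, 4): 6 + 9 + 20 + (-7) = 28
σ = (2, 1, 4, 3): 6 + 9 + (-8) + (-4) = 3
σ = (2, 3, 1, 4): 6 + 28 + 20 + (-7) = 47
σ = (2, 3, 4, 1): 6 + 28 + (-8) + (-3) = 23
σ = (2, 4, 1, 3): 6 + 11 + 20 + (-4) = 33
σ = (2, 4, 3, 1): 6 + 11 + 20 + (-3) = 34
σ = (3, 1, 2, 4): 3 + 9 + 20 + (-7) = 25
σ = (3, 1, 4, 2): 3 + 9 + (-8) + 25 = 29
σ = (3, 2, 1, 4): 3 + 6 + 20 + (-7) = 22
σ = (3, 2, 4, 1): 3 + 6 + (-8) + (-3) = -2
σ = (3, 4, 1, 2): 3 + 11 + 20 + 25 = 59
σ = (3, 4, 2, 1): 3 + 11 + 20 + (-3) = 31
σ = (4, 1, 2, 3): (-6) + 9 + 20 + (-4) = 19
σ = (4, 1, 3, 2): (-6) + 9 + 20 + 25 = 48
σ = (4, 2, 1, 3): (-6) + 6 + 20 + (-4) = 16
σ = (4, 2, 3, 1): (-6) + 6 + 20 + (-3) = 17
σ = (4, 3, 1, 2): (-6) + 28 + 20 + 25 = 67
σ = (4, 3, 2, 1): (-6) + 28 + 20 + (-3) = 39
Optimal value attained by: σ = (1, 2, 4, 3).
Answer: det⊕(W) = -2; verdict: SINGULAR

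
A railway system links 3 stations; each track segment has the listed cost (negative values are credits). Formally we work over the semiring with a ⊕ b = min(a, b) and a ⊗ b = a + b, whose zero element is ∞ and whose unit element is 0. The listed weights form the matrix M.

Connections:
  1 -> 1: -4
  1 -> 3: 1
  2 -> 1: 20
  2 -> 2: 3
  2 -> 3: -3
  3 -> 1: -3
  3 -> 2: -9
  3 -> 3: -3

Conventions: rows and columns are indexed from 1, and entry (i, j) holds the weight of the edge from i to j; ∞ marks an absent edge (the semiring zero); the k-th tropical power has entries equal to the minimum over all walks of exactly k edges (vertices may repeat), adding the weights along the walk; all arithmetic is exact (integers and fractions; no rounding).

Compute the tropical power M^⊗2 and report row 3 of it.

M^⊗2:
  [-8, -8, -3]
  [-6, -12, -6]
  [-7, -12, -12]
Answer: row 3 of M^⊗2 = [-7, -12, -12]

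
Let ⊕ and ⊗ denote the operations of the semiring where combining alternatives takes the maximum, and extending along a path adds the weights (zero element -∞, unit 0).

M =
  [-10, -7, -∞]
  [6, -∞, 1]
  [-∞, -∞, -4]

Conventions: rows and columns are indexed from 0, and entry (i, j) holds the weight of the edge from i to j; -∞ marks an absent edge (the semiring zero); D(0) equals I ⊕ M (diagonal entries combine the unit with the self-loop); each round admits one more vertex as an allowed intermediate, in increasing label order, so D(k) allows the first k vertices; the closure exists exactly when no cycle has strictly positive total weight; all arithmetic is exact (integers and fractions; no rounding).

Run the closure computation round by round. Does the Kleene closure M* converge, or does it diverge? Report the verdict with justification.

D(0):
  [0, -7, -∞]
  [6, 0, 1]
  [-∞, -∞, 0]
D(1):
  [0, -7, -∞]
  [6, 0, 1]
  [-∞, -∞, 0]
D(2):
  [0, -7, -6]
  [6, 0, 1]
  [-∞, -∞, 0]
D(3):
  [0, -7, -6]
  [6, 0, 1]
  [-∞, -∞, 0]
Key observation: every diagonal entry stays at the unit through all rounds, so no improving cycle exists.
Answer: CONVERGES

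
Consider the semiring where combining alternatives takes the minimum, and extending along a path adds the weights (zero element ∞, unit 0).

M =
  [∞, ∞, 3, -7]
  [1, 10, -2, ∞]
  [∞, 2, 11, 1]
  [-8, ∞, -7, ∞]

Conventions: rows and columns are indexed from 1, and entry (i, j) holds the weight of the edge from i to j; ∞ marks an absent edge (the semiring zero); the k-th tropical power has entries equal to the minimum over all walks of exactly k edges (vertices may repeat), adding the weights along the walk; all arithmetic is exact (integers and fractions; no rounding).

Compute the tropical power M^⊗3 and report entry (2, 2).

M^⊗2:
  [-15, 5, -14, 4]
  [11, 0, 4, -6]
  [-7, 12, -6, 12]
  [∞, -5, -5, -15]
M^⊗3:
  [-4, -12, -12, -22]
  [-14, 6, -13, 4]
  [4, -4, -4, -14]
  [-23, -3, -22, -4]
Key observation: the optimum is the walk 2->1->3->2, with weight 1 + 3 + 2 = 6.
Optimal value attained by: walk 2->1->3->2.
Answer: (M^⊗3)[2][2] = 6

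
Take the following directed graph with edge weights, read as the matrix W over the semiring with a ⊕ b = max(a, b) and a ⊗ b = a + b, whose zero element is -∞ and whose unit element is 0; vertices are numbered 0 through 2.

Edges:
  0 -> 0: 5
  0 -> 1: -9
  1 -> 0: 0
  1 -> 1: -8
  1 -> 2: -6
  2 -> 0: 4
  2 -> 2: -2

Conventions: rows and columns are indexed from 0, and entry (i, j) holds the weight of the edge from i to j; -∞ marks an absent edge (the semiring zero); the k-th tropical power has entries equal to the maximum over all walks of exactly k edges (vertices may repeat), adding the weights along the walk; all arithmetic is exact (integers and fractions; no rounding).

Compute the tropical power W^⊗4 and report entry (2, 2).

W^⊗2:
  [10, -4, -15]
  [5, -9, -8]
  [9, -5, -4]
W^⊗3:
  [15, 1, -10]
  [10, -4, -10]
  [14, 0, -6]
W^⊗4:
  [20, 6, -5]
  [15, 1, -10]
  [19, 5, -6]
Key observation: the optimum is the walk 2->0->0->1->2, with weight 4 + 5 + (-9) + (-6) = -6.
Optimal value attained by: walk 2->0->0->1->2.
Answer: (W^⊗4)[2][2] = -6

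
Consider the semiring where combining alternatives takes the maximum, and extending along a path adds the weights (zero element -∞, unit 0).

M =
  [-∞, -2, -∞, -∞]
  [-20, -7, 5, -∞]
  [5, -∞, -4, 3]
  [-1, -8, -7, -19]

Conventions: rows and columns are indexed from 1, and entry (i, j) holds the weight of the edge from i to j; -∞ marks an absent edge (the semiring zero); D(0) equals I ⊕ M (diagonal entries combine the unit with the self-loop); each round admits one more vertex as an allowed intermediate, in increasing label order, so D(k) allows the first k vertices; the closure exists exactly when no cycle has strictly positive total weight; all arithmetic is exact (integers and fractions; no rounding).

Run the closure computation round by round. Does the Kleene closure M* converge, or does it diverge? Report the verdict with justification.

D(0):
  [0, -2, -∞, -∞]
  [-20, 0, 5, -∞]
  [5, -∞, 0, 3]
  [-1, -8, -7, 0]
D(1):
  [0, -2, -∞, -∞]
  [-20, 0, 5, -∞]
  [5, 3, 0, 3]
  [-1, -3, -7, 0]
Detection: at round 2, diagonal entry (3, 3) turns strictly positive.
Key observation: the cycle 3->1->2->3 has total weight 5 + (-2) + 5, which is strictly positive.
Answer: DIVERGES — positive cycle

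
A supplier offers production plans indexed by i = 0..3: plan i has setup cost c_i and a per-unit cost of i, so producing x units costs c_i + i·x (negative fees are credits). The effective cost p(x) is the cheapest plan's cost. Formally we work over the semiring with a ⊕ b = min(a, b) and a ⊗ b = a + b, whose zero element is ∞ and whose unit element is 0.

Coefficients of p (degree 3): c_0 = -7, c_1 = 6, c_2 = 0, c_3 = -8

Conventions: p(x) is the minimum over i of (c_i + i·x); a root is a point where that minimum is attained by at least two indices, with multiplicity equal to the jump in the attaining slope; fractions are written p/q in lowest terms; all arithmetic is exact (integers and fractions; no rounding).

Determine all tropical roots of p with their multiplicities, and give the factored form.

hull edge (i=0, c=-7) to (i=3, c=-8): slope -1/3, span 3
Factored form: p(x) = -8 ⊗ (x ⊕ 1/3) ⊗ (x ⊕ 1/3) ⊗ (x ⊕ 1/3)
Answer: roots = 1/3 (mult 3)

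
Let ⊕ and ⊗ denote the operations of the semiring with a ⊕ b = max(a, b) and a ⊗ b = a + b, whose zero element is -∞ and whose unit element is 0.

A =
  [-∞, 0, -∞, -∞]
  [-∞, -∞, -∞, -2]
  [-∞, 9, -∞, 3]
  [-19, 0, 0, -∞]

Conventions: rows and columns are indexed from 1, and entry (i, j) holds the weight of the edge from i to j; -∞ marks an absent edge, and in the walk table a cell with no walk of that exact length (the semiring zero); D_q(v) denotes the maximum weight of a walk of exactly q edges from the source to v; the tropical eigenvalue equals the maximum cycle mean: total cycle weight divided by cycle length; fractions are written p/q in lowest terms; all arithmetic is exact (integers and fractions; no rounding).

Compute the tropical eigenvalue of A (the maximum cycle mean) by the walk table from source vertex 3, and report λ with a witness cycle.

q=0: [-∞, -∞, 0, -∞]
q=1: [-∞, 9, -∞, 3]
q=2: [-16, 3, 3, 7]
q=3: [-12, 12, 7, 6]
q=4: [-13, 16, 6, 10]
Optimal cycle mean attained by: cycle 2->4->3->2, total (-2) + 0 + 9, length 3.
Answer: λ = 7/3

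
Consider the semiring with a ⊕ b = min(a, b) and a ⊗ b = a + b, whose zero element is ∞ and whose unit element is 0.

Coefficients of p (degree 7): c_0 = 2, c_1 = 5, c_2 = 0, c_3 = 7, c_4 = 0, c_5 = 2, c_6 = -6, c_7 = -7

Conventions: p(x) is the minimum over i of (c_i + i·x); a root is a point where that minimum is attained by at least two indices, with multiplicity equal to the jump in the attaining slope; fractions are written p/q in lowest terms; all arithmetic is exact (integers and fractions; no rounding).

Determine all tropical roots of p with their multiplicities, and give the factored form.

hull edge (i=0, c=2) to (i=6, c=-6): slope -4/3, span 6
hull edge (i=6, c=-6) to (i=7, c=-7): slope -1, span 1
Factored form: p(x) = -7 ⊗ (x ⊕ 1) ⊗ (x ⊕ 4/3) ⊗ (x ⊕ 4/3) ⊗ (x ⊕ 4/3) ⊗ (x ⊕ 4/3) ⊗ (x ⊕ 4/3) ⊗ (x ⊕ 4/3)
Answer: roots = 1 (mult 1), 4/3 (mult 6)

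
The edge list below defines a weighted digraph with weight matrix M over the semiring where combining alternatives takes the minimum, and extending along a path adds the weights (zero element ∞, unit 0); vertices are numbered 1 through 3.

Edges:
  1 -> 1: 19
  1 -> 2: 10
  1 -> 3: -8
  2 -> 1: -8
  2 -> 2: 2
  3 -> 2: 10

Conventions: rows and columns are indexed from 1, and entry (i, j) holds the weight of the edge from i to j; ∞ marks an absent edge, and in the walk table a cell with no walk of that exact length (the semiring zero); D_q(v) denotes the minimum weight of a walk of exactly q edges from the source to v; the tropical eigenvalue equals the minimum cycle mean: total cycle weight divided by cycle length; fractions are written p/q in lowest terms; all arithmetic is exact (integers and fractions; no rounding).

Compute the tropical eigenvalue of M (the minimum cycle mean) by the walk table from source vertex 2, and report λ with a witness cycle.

q=0: [∞, 0, ∞]
q=1: [-8, 2, ∞]
q=2: [-6, 2, -16]
q=3: [-6, -6, -14]
Optimal cycle mean attained by: cycle 1->3->2->1, total (-8) + 10 + (-8), length 3.
Answer: λ = -2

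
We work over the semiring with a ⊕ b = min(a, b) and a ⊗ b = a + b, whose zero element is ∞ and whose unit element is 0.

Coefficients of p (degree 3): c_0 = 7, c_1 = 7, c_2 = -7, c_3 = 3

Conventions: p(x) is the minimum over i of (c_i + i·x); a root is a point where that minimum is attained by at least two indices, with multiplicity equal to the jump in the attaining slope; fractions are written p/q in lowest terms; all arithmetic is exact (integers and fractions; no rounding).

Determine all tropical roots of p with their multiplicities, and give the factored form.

hull edge (i=0, c=7) to (i=2, c=-7): slope -7, span 2
hull edge (i=2, c=-7) to (i=3, c=3): slope 10, span 1
Factored form: p(x) = 3 ⊗ (x ⊕ (-10)) ⊗ (x ⊕ 7) ⊗ (x ⊕ 7)
Answer: roots = -10 (mult 1), 7 (mult 2)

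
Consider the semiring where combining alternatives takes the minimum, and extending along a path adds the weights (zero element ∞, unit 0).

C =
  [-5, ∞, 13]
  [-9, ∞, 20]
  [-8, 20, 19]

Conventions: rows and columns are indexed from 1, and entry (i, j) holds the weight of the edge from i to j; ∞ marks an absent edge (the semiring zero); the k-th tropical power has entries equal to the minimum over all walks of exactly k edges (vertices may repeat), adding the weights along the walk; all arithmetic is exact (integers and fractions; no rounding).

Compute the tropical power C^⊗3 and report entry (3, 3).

C^⊗2:
  [-10, 33, 8]
  [-14, 40, 4]
  [-13, 39, 5]
C^⊗3:
  [-15, 28, 3]
  [-19, 24, -1]
  [-18, 25, 0]
Key observation: the optimum is the walk 3->1->1->3, with weight (-8) + (-5) + 13 = 0.
Optimal value attained by: walk 3->1->1->3.
Answer: (C^⊗3)[3][3] = 0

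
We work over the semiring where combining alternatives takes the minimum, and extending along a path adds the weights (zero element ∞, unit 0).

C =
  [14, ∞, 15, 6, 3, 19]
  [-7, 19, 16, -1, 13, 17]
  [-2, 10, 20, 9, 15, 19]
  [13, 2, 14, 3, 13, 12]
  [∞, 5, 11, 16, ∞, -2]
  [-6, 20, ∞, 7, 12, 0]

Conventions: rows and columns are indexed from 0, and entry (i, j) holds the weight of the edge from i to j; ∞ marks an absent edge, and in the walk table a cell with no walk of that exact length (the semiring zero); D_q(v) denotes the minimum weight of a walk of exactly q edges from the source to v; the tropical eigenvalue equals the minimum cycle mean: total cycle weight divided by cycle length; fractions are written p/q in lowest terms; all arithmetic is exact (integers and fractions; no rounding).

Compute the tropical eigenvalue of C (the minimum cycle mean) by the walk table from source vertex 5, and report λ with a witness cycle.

q=0: [∞, ∞, ∞, ∞, ∞, 0]
q=1: [-6, 20, ∞, 7, 12, 0]
q=2: [-6, 9, 9, 0, -3, 0]
q=3: [-6, 2, 8, 0, -3, -5]
q=4: [-11, 2, 8, 0, -3, -5]
q=5: [-11, 2, 4, -5, -8, -5]
q=6: [-11, -3, 3, -5, -8, -10]
Optimal cycle mean attained by: cycle 0->4->5->0, total 3 + (-2) + (-6), length 3.
Answer: λ = -5/3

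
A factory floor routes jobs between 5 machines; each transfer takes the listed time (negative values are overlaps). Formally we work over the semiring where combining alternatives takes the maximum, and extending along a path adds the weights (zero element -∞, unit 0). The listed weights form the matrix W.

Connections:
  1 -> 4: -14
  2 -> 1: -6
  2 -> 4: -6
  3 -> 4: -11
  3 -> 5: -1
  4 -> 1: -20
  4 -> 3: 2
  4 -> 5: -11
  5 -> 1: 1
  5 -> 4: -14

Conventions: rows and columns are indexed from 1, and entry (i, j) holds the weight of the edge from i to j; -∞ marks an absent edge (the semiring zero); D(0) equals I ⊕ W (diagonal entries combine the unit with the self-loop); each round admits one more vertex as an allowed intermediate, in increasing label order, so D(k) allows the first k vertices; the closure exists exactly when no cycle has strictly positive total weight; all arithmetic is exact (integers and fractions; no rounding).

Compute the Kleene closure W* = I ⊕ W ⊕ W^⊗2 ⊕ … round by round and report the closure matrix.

D(0):
  [0, -∞, -∞, -14, -∞]
  [-6, 0, -∞, -6, -∞]
  [-∞, -∞, 0, -11, -1]
  [-20, -∞, 2, 0, -11]
  [1, -∞, -∞, -14, 0]
D(1):
  [0, -∞, -∞, -14, -∞]
  [-6, 0, -∞, -6, -∞]
  [-∞, -∞, 0, -11, -1]
  [-20, -∞, 2, 0, -11]
  [1, -∞, -∞, -13, 0]
D(2):
  [0, -∞, -∞, -14, -∞]
  [-6, 0, -∞, -6, -∞]
  [-∞, -∞, 0, -11, -1]
  [-20, -∞, 2, 0, -11]
  [1, -∞, -∞, -13, 0]
D(3):
  [0, -∞, -∞, -14, -∞]
  [-6, 0, -∞, -6, -∞]
  [-∞, -∞, 0, -11, -1]
  [-20, -∞, 2, 0, 1]
  [1, -∞, -∞, -13, 0]
D(4):
  [0, -∞, -12, -14, -13]
  [-6, 0, -4, -6, -5]
  [-31, -∞, 0, -11, -1]
  [-20, -∞, 2, 0, 1]
  [1, -∞, -11, -13, 0]
D(5):
  [0, -∞, -12, -14, -13]
  [-4, 0, -4, -6, -5]
  [0, -∞, 0, -11, -1]
  [2, -∞, 2, 0, 1]
  [1, -∞, -11, -13, 0]
Answer: W* = [[0, -∞, -12, -14, -13], [-4, 0, -4, -6, -5], [0, -∞, 0, -11, -1], [2, -∞, 2, 0, 1], [1, -∞, -11, -13, 0]]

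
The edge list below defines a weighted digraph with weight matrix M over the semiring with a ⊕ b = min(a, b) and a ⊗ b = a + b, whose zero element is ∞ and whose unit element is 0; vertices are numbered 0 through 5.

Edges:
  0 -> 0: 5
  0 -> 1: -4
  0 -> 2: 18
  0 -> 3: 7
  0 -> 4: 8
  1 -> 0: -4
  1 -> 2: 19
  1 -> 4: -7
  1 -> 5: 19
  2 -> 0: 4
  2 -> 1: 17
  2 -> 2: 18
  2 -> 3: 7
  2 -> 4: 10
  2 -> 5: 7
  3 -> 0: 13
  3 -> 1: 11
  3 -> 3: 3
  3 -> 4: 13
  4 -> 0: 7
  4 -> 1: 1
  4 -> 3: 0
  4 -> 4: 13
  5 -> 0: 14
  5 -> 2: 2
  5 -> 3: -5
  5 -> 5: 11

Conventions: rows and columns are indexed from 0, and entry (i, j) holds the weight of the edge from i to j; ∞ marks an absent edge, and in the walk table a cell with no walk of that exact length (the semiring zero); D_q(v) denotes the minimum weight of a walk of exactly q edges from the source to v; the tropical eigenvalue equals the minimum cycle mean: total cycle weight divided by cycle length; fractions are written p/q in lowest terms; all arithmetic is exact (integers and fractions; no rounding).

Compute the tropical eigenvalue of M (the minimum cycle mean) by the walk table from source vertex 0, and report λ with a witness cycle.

q=0: [0, ∞, ∞, ∞, ∞, ∞]
q=1: [5, -4, 18, 7, 8, ∞]
q=2: [-8, 1, 15, 8, -11, 15]
q=3: [-4, -12, 10, -11, -6, 20]
q=4: [-16, -8, 7, -8, -19, 7]
q=5: [-12, -20, 2, -19, -15, 11]
q=6: [-24, -16, -1, -16, -27, -1]
Optimal cycle mean attained by: cycle 0->1->0, total (-4) + (-4), length 2.
Answer: λ = -4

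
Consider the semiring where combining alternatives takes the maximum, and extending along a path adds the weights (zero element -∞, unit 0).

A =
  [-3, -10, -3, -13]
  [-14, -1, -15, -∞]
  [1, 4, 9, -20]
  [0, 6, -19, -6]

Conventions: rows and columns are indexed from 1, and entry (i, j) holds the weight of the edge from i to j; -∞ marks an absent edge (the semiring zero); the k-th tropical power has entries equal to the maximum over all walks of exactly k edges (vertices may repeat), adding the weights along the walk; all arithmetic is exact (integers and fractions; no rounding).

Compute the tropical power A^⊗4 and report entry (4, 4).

A^⊗2:
  [-2, 1, 6, -16]
  [-14, -2, -6, -27]
  [10, 13, 18, -11]
  [-3, 5, -3, -12]
A^⊗3:
  [7, 10, 15, -14]
  [-5, -2, 3, -26]
  [19, 22, 27, -2]
  [-2, 4, 6, -16]
A^⊗4:
  [16, 19, 24, -5]
  [4, 7, 12, -17]
  [28, 31, 36, 7]
  [7, 10, 15, -14]
Key observation: the optimum is the walk 4->1->3->3->4, with weight 0 + (-3) + 9 + (-20) = -14.
Optimal value attained by: walk 4->1->3->3->4.
Answer: (A^⊗4)[4][4] = -14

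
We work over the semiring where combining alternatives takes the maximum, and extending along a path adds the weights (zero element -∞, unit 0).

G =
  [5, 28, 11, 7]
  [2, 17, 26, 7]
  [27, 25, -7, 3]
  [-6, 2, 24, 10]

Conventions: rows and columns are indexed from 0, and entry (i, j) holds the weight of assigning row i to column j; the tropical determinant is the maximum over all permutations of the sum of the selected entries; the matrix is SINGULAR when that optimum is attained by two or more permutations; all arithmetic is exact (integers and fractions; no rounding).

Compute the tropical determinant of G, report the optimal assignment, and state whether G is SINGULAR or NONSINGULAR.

σ = (0, 1, 2, 3): 5 + 17 + (-7) + 10 = 25
σ = (0, 1, 3, 2): 5 + 17 + 3 + 24 = 49
σ = (0, 2, 1, 3): 5 + 26 + 25 + 10 = 66
σ = (0, 2, 3, 1): 5 + 26 + 3 + 2 = 36
σ = (0, 3, 1, 2): 5 + 7 + 25 + 24 = 61
σ = (0, 3, 2, 1): 5 + 7 + (-7) + 2 = 7
σ = (1, 0, 2, 3): 28 + 2 + (-7) + 10 = 33
σ = (1, 0, 3, 2): 28 + 2 + 3 + 24 = 57
σ = (1, 2, 0, 3): 28 + 26 + 27 + 10 = 91
σ = (1, 2, 3, 0): 28 + 26 + 3 + (-6) = 51
σ = (1, 3, 0, 2): 28 + 7 + 27 + 24 = 86
σ = (1, 3, 2, 0): 28 + 7 + (-7) + (-6) = 22
σ = (2, 0, 1, 3): 11 + 2 + 25 + 10 = 48
σ = (2, 0, 3, 1): 11 + 2 + 3 + 2 = 18
σ = (2, 1, 0, 3): 11 + 17 + 27 + 10 = 65
σ = (2, 1, 3, 0): 11 + 17 + 3 + (-6) = 25
σ = (2, 3, 0, 1): 11 + 7 + 27 + 2 = 47
σ = (2, 3, 1, 0): 11 + 7 + 25 + (-6) = 37
σ = (3, 0, 1, 2): 7 + 2 + 25 + 24 = 58
σ = (3, 0, 2, 1): 7 + 2 + (-7) + 2 = 4
σ = (3, 1, 0, 2): 7 + 17 + 27 + 24 = 75
σ = (3, 1, 2, 0): 7 + 17 + (-7) + (-6) = 11
σ = (3, 2, 0, 1): 7 + 26 + 27 + 2 = 62
σ = (3, 2, 1, 0): 7 + 26 + 25 + (-6) = 52
Optimal value attained by: σ = (1, 2, 0, 3).
Answer: det⊕(G) = 91; verdict: NONSINGULAR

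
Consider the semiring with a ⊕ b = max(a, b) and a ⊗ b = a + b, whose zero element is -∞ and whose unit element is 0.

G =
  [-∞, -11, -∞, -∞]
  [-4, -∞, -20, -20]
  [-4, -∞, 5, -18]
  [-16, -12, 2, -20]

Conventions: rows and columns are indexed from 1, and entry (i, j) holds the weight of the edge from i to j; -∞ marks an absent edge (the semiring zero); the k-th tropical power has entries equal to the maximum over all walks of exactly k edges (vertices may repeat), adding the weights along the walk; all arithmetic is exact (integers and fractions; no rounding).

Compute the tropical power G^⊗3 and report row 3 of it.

G^⊗2:
  [-15, -∞, -31, -31]
  [-24, -15, -15, -38]
  [1, -15, 10, -13]
  [-2, -27, 7, -16]
G^⊗3:
  [-35, -26, -26, -49]
  [-19, -35, -10, -33]
  [6, -10, 15, -8]
  [3, -13, 12, -11]
Answer: row 3 of G^⊗3 = [6, -10, 15, -8]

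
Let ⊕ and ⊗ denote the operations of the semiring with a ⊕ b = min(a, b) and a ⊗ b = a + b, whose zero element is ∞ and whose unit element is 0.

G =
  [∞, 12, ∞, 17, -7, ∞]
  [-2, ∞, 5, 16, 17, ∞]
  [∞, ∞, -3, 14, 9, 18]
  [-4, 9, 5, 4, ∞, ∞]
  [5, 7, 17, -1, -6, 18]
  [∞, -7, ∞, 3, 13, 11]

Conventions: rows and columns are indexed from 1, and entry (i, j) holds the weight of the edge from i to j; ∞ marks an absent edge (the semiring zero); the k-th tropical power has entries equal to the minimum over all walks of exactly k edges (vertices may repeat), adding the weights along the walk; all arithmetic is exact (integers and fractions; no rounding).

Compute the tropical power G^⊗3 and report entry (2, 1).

G^⊗2:
  [-2, 0, 10, -8, -13, 11]
  [12, 10, 2, 15, -9, 23]
  [10, 11, -6, 8, 3, 15]
  [0, 8, 2, 8, -11, 23]
  [-5, 1, 4, -7, -12, 12]
  [-9, 4, -2, 7, 7, 22]
G^⊗3:
  [-12, -6, -3, -14, -19, 5]
  [-4, -2, -1, -10, -15, 9]
  [4, 8, -9, 2, -3, 12]
  [-6, -4, -1, -12, -17, 7]
  [-11, -5, -2, -13, -18, 6]
  [2, 3, -5, 6, -16, 16]
Key observation: the optimum is the walk 2->1->5->1, with weight (-2) + (-7) + 5 = -4.
Optimal value attained by: walk 2->1->5->1.
Answer: (G^⊗3)[2][1] = -4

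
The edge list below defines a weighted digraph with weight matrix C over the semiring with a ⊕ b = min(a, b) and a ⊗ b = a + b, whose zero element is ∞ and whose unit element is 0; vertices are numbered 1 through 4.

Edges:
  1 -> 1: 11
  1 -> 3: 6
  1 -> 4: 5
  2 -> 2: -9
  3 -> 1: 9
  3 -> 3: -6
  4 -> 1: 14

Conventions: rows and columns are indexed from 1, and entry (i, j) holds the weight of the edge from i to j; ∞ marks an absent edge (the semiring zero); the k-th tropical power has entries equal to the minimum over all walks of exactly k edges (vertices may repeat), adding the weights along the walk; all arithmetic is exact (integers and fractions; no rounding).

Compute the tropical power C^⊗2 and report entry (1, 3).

C^⊗2:
  [15, ∞, 0, 16]
  [∞, -18, ∞, ∞]
  [3, ∞, -12, 14]
  [25, ∞, 20, 19]
Key observation: the optimum is the walk 1->3->3, with weight 6 + (-6) = 0.
Optimal value attained by: walk 1->3->3.
Answer: (C^⊗2)[1][3] = 0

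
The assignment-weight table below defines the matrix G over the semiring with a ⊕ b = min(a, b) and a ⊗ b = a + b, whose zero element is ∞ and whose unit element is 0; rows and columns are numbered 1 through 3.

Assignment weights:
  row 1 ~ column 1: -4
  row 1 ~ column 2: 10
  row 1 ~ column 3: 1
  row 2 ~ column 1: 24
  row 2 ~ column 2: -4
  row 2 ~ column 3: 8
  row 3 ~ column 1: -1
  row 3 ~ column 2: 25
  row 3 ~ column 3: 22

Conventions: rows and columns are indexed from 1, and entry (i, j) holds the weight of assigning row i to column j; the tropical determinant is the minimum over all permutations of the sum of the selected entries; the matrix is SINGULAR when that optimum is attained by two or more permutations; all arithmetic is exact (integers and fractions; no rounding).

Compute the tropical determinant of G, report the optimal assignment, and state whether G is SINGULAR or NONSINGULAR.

σ = (1, 2, 3): (-4) + (-4) + 22 = 14
σ = (1, 3, 2): (-4) + 8 + 25 = 29
σ = (2, 1, 3): 10 + 24 + 22 = 56
σ = (2, 3, 1): 10 + 8 + (-1) = 17
σ = (3, 1, 2): 1 + 24 + 25 = 50
σ = (3, 2, 1): 1 + (-4) + (-1) = -4
Optimal value attained by: σ = (3, 2, 1).
Answer: det⊕(G) = -4; verdict: NONSINGULAR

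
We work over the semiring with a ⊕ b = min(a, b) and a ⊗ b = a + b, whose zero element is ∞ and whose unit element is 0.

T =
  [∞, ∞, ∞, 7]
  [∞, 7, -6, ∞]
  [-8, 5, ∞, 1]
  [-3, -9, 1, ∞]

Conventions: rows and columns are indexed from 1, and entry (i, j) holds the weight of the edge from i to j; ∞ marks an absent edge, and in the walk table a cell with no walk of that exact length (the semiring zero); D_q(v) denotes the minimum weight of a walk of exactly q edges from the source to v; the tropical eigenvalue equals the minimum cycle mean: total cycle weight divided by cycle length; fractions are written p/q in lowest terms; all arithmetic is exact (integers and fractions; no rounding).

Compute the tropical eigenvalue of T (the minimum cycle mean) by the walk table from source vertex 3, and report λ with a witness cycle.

q=0: [∞, ∞, 0, ∞]
q=1: [-8, 5, ∞, 1]
q=2: [-2, -8, -1, -1]
q=3: [-9, -10, -14, 0]
q=4: [-22, -9, -16, -13]
Optimal cycle mean attained by: cycle 2->3->4->2, total (-6) + 1 + (-9), length 3.
Answer: λ = -14/3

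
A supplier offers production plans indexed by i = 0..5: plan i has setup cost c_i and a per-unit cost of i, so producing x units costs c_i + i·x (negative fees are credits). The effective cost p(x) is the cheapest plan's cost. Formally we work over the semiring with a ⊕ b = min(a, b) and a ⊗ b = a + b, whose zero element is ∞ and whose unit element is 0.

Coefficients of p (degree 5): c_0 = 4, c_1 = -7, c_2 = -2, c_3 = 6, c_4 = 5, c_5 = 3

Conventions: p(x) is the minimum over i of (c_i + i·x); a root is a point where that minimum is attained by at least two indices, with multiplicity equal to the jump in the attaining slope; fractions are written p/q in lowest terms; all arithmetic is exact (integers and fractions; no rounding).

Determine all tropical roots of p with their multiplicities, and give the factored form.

hull edge (i=0, c=4) to (i=1, c=-7): slope -11, span 1
hull edge (i=1, c=-7) to (i=5, c=3): slope 5/2, span 4
Factored form: p(x) = 3 ⊗ (x ⊕ (-5/2)) ⊗ (x ⊕ (-5/2)) ⊗ (x ⊕ (-5/2)) ⊗ (x ⊕ (-5/2)) ⊗ (x ⊕ 11)
Answer: roots = -5/2 (mult 4), 11 (mult 1)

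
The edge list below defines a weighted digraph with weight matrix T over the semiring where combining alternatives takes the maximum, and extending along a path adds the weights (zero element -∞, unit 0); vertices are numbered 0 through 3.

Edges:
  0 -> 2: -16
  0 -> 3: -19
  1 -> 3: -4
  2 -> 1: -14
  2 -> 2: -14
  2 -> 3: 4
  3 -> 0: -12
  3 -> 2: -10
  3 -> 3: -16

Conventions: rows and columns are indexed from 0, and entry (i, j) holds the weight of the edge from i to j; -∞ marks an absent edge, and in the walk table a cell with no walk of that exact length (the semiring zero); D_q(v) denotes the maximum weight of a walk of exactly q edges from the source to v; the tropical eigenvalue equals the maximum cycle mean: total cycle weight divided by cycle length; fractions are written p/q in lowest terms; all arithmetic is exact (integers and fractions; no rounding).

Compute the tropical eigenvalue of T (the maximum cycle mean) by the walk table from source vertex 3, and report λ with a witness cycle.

q=0: [-∞, -∞, -∞, 0]
q=1: [-12, -∞, -10, -16]
q=2: [-28, -24, -24, -6]
q=3: [-18, -38, -16, -20]
q=4: [-32, -30, -30, -12]
Optimal cycle mean attained by: cycle 2->3->2, total 4 + (-10), length 2.
Answer: λ = -3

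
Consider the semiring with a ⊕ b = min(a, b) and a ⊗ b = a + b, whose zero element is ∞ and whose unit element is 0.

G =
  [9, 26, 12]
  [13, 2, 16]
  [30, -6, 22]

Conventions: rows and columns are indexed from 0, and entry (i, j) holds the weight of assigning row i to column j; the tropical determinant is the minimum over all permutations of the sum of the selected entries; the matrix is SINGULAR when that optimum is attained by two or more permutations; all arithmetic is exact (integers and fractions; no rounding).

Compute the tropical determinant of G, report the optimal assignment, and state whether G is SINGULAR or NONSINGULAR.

σ = (0, 1, 2): 9 + 2 + 22 = 33
σ = (0, 2, 1): 9 + 16 + (-6) = 19
σ = (1, 0, 2): 26 + 13 + 22 = 61
σ = (1, 2, 0): 26 + 16 + 30 = 72
σ = (2, 0, 1): 12 + 13 + (-6) = 19
σ = (2, 1, 0): 12 + 2 + 30 = 44
Optimal value attained by: σ = (0, 2, 1).
Answer: det⊕(G) = 19; verdict: SINGULAR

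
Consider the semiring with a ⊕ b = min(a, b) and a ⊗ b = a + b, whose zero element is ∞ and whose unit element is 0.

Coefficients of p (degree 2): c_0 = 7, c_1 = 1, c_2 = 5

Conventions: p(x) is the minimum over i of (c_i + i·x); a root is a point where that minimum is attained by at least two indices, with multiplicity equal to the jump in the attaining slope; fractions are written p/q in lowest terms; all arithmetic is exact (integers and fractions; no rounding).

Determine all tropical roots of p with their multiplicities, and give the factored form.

hull edge (i=0, c=7) to (i=1, c=1): slope -6, span 1
hull edge (i=1, c=1) to (i=2, c=5): slope 4, span 1
Factored form: p(x) = 5 ⊗ (x ⊕ (-4)) ⊗ (x ⊕ 6)
Answer: roots = -4 (mult 1), 6 (mult 1)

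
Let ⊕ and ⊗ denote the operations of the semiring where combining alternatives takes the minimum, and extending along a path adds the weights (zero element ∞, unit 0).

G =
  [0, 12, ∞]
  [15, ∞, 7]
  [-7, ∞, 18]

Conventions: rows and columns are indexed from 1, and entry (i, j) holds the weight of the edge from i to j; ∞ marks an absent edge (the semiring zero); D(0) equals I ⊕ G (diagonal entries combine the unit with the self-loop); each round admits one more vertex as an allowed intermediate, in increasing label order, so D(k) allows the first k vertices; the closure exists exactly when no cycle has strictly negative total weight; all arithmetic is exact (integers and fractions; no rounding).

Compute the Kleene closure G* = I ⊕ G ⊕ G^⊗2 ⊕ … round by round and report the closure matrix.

D(0):
  [0, 12, ∞]
  [15, 0, 7]
  [-7, ∞, 0]
D(1):
  [0, 12, ∞]
  [15, 0, 7]
  [-7, 5, 0]
D(2):
  [0, 12, 19]
  [15, 0, 7]
  [-7, 5, 0]
D(3):
  [0, 12, 19]
  [0, 0, 7]
  [-7, 5, 0]
Answer: G* = [[0, 12, 19], [0, 0, 7], [-7, 5, 0]]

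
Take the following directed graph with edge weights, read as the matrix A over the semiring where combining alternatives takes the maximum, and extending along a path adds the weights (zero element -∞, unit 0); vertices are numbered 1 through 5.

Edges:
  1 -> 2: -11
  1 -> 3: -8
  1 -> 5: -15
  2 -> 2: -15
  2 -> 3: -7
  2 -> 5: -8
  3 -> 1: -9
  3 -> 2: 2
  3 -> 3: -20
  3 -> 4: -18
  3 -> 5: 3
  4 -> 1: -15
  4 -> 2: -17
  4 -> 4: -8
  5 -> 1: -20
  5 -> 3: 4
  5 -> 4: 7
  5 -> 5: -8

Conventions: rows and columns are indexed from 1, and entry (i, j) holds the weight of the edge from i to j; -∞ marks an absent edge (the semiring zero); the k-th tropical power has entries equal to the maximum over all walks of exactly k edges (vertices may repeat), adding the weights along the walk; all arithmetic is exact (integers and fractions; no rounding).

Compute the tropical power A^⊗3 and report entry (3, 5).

A^⊗2:
  [-17, -6, -11, -8, -5]
  [-16, -5, -4, -1, -4]
  [-17, -13, 7, 10, -5]
  [-23, -25, -23, -16, -25]
  [-5, 6, -4, -1, 7]
A^⊗3:
  [-20, -9, -1, 2, -8]
  [-13, -2, 0, 3, -1]
  [-2, 9, -1, 2, 10]
  [-31, -21, -21, -18, -20]
  [-13, -2, 11, 14, -1]
Key observation: the optimum is the walk 3->5->3->5, with weight 3 + 4 + 3 = 10.
Optimal value attained by: walk 3->5->3->5.
Answer: (A^⊗3)[3][5] = 10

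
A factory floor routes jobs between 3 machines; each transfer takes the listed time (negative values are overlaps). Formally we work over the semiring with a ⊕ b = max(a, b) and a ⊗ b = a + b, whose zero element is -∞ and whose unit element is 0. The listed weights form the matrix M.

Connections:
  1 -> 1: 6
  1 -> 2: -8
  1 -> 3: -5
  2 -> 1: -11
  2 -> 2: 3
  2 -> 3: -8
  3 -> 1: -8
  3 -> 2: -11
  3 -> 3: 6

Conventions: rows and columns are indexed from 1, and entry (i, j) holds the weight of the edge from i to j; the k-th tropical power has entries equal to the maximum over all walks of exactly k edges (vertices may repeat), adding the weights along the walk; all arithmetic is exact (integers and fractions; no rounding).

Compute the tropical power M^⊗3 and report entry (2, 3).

M^⊗2:
  [12, -2, 1]
  [-5, 6, -2]
  [-2, -5, 12]
M^⊗3:
  [18, 4, 7]
  [1, 9, 4]
  [4, 1, 18]
Key observation: the optimum is the walk 2->3->3->3, with weight (-8) + 6 + 6 = 4.
Optimal value attained by: walk 2->3->3->3.
Answer: (M^⊗3)[2][3] = 4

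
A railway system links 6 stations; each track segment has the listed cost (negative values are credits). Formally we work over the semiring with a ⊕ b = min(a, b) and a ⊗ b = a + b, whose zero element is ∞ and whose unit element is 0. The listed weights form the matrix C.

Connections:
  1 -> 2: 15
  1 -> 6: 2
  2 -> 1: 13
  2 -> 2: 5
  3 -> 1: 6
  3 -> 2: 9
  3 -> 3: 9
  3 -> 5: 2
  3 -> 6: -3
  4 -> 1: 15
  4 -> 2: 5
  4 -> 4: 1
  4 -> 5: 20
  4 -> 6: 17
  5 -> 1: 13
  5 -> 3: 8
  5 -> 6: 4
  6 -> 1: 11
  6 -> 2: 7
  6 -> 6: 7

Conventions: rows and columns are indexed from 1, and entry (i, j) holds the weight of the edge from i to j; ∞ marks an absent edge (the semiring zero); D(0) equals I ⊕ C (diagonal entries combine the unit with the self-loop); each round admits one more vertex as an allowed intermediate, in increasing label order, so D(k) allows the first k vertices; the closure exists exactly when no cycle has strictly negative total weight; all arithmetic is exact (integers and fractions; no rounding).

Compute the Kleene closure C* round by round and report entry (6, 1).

D(0):
  [0, 15, ∞, ∞, ∞, 2]
  [13, 0, ∞, ∞, ∞, ∞]
  [6, 9, 0, ∞, 2, -3]
  [15, 5, ∞, 0, 20, 17]
  [13, ∞, 8, ∞, 0, 4]
  [11, 7, ∞, ∞, ∞, 0]
D(1):
  [0, 15, ∞, ∞, ∞, 2]
  [13, 0, ∞, ∞, ∞, 15]
  [6, 9, 0, ∞, 2, -3]
  [15, 5, ∞, 0, 20, 17]
  [13, 28, 8, ∞, 0, 4]
  [11, 7, ∞, ∞, ∞, 0]
D(2):
  [0, 15, ∞, ∞, ∞, 2]
  [13, 0, ∞, ∞, ∞, 15]
  [6, 9, 0, ∞, 2, -3]
  [15, 5, ∞, 0, 20, 17]
  [13, 28, 8, ∞, 0, 4]
  [11, 7, ∞, ∞, ∞, 0]
D(3):
  [0, 15, ∞, ∞, ∞, 2]
  [13, 0, ∞, ∞, ∞, 15]
  [6, 9, 0, ∞, 2, -3]
  [15, 5, ∞, 0, 20, 17]
  [13, 17, 8, ∞, 0, 4]
  [11, 7, ∞, ∞, ∞, 0]
D(4):
  [0, 15, ∞, ∞, ∞, 2]
  [13, 0, ∞, ∞, ∞, 15]
  [6, 9, 0, ∞, 2, -3]
  [15, 5, ∞, 0, 20, 17]
  [13, 17, 8, ∞, 0, 4]
  [11, 7, ∞, ∞, ∞, 0]
D(5):
  [0, 15, ∞, ∞, ∞, 2]
  [13, 0, ∞, ∞, ∞, 15]
  [6, 9, 0, ∞, 2, -3]
  [15, 5, 28, 0, 20, 17]
  [13, 17, 8, ∞, 0, 4]
  [11, 7, ∞, ∞, ∞, 0]
D(6):
  [0, 9, ∞, ∞, ∞, 2]
  [13, 0, ∞, ∞, ∞, 15]
  [6, 4, 0, ∞, 2, -3]
  [15, 5, 28, 0, 20, 17]
  [13, 11, 8, ∞, 0, 4]
  [11, 7, ∞, ∞, ∞, 0]
Answer: C*[6][1] = 11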